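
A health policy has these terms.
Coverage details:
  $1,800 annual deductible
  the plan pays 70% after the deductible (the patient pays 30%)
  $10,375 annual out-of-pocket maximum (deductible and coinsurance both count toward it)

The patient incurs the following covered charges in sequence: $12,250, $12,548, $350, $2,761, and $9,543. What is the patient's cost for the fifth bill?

$742.30

#1 ($12,250): $1,800 to deductible, leaving $10,450; patient's 30% is $3,135. Cost to patient: $4,935. OOP to date $4,935.
#2 ($12,548): deductible already satisfied, so patient's share is 30% × $12,548 = $3,764.40. Cost to patient: $3,764.40. OOP to date $8,699.40.
#3 ($350): 30% coinsurance on $350 = $105. Cost to patient: $105. OOP to date $8,804.40.
#4 ($2,761): deductible met; 30% of $2,761 = $828.30. Patient owes $828.30 (running OOP $9,632.70).
#5 ($9,543): deductible met; 30% of $9,543 = $2,862.90. That would push OOP to $12,495.60, over the $10,375 cap, so patient pays $10,375 − $9,632.70 = $742.30.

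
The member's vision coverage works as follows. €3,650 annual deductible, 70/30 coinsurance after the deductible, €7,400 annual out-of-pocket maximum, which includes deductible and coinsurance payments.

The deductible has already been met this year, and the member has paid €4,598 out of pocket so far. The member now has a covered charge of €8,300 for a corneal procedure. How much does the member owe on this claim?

€2,490

The deductible is already satisfied, so the full bill goes to coinsurance.
30% of €8,300 = €2,490 falls to the member.
Total out-of-pocket so far would be €4,598 + €2,490 = €7,088, below the €7,400 cap — no reduction.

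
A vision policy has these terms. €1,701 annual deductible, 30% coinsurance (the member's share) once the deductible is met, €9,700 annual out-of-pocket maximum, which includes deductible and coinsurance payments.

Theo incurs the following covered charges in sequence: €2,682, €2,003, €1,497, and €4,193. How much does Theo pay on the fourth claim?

€1,257.90

Bill 1, €2,682: €1,701 to deductible, leaving €981; coinsurance €981 × 30% = €294.30. Member owes €1,995.30 (running OOP €1,995.30).
Bill 2, €2,003: deductible met; 30% of €2,003 = €600.90. Member owes €600.90 (running OOP €2,596.20).
Bill 3, €1,497: deductible met; 30% of €1,497 = €449.10. Member pays €449.10; OOP now €3,045.30.
Bill 4, €4,193: deductible already satisfied, so member's share is 30% × €4,193 = €1,257.90. Cost to member: €1,257.90. OOP to date €4,303.20.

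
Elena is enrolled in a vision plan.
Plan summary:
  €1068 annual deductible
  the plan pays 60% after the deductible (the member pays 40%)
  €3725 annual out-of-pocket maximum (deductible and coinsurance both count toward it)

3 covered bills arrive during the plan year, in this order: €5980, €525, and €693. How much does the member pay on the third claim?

€277.20

Claim 1 (€5980): €1068 finishes the deductible; €4912 goes to coinsurance; coinsurance €4912 × 40% = €1964.80. Member pays €3032.80; OOP now €3032.80.
Claim 2 (€525): deductible met; 40% of €525 = €210. Member pays €210; OOP now €3242.80.
Claim 3 (€693): 40% coinsurance on €693 = €277.20. Member owes €277.20 (running OOP €3520).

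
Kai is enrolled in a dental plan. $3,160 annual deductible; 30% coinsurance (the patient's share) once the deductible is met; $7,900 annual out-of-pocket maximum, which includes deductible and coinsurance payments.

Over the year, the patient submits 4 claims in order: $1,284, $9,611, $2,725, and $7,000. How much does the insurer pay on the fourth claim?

Bill 1, $1,284: fully absorbed by the deductible. Patient owes $1,284 (running OOP $1,284). Insurer: $1,284 − $1,284 = $0.
Bill 2, $9,611: $1,876 to deductible, leaving $7,735; coinsurance $7,735 × 30% = $2,320.50. Cost to patient: $4,196.50. OOP to date $5,480.50. Plan pays $9,611 − $4,196.50 = $5,414.50.
Bill 3, $2,725: deductible already satisfied, so patient's share is 30% × $2,725 = $817.50. Patient owes $817.50 (running OOP $6,298). Plan pays $2,725 − $817.50 = $1,907.50.
Bill 4, $7,000: 30% coinsurance on $7,000 = $2,100. That would push OOP to $8,398, over the $7,900 cap, so patient pays $7,900 − $6,298 = $1,602. Insurer: $7,000 − $1,602 = $5,398.

$5,398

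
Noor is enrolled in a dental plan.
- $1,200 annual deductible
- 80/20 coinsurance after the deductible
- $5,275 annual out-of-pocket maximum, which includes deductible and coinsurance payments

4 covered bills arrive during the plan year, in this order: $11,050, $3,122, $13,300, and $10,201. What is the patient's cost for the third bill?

$1,480.60

Claim 1 ($11,050): $1,200 finishes the deductible; $9,850 goes to coinsurance; patient's 20% is $1,970. Cost to patient: $3,170. OOP to date $3,170.
Claim 2 ($3,122): deductible met; 20% of $3,122 = $624.40. Patient owes $624.40 (running OOP $3,794.40).
Claim 3 ($13,300): 20% coinsurance on $13,300 = $2,660. That would push OOP to $6,454.40, over the $5,275 cap, so patient pays $5,275 − $3,794.40 = $1,480.60.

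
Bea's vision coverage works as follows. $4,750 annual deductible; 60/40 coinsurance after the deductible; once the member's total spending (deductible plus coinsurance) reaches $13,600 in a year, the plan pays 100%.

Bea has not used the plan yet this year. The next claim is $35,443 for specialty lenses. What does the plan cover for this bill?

$21,843

Nothing has been paid toward the $4,750 deductible, so the first $4,750 of this charge is applied there.
That leaves $35,443 − $4,750 = $30,693 for coinsurance.
Member's 40% share of $30,693 is $12,277.20.
That puts the member's cost at $4,750 + $12,277.20 = $17,027.20 before any cap.
That would bring total out-of-pocket to $17,027.20, past the $13,600 cap. The member is capped at $13,600 − $0 = $13,600 on this claim.
Insurer pays the balance: $35,443 − $13,600 = $21,843.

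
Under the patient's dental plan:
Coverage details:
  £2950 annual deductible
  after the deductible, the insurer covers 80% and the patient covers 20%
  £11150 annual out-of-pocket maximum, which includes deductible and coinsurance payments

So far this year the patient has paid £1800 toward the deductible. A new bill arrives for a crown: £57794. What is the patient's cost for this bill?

£9350

£1800 of the £2950 deductible is already met, leaving £1150.
The remaining £56644 (= £57794 − £1150) moves to coinsurance.
20% of £56644 = £11328.80 falls to the patient.
That puts the patient's cost at £1150 + £11328.80 = £12478.80 before any cap.
Year-to-date out-of-pocket would reach £1800 + £12478.80 = £14278.80, above the £11150 maximum, so the patient pays only £11150 − £1800 = £9350.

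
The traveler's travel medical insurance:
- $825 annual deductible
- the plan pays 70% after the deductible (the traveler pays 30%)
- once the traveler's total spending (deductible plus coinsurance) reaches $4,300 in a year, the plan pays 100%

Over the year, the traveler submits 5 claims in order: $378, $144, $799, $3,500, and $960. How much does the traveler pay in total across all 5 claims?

Bill 1, $378: all of it applies to the deductible. Traveler pays $378; OOP now $378.
Bill 2, $144: fully absorbed by the deductible. Traveler pays $144; OOP now $522.
Bill 3, $799: $303 finishes the deductible; $496 goes to coinsurance; traveler's 30% is $148.80. Traveler pays $451.80; OOP now $973.80.
Bill 4, $3,500: deductible already satisfied, so traveler's share is 30% × $3,500 = $1,050. Traveler owes $1,050 (running OOP $2,023.80).
Bill 5, $960: 30% coinsurance on $960 = $288. Traveler pays $288; OOP now $2,311.80.
Total paid by the traveler: $378 + $144 + $451.80 + $1,050 + $288 = $2,311.80.

$2,311.80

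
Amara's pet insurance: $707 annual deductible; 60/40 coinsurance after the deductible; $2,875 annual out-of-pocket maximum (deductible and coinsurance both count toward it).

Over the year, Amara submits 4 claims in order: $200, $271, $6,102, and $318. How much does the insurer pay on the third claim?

Claim 1 — $200: fully absorbed by the deductible. Owner pays $200; OOP now $200. Insurer: $200 − $200 = $0.
Claim 2 — $271: entire amount goes to the deductible. Cost to owner: $271. OOP to date $471. Plan pays $271 − $271 = $0.
Claim 3 — $6,102: $236 to deductible, leaving $5,866; owner's 40% is $2,346.40. Together that's $236 + $2,346.40 = $2,582.40. That would push OOP to $3,053.40, over the $2,875 cap, so owner pays $2,875 − $471 = $2,404. Insurer: $6,102 − $2,404 = $3,698.

$3,698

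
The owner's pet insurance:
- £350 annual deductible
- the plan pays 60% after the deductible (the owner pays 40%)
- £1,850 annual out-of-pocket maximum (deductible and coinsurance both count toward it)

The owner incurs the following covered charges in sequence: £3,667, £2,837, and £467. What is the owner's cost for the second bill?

#1 (£3,667): £350 finishes the deductible; £3,317 goes to coinsurance; owner's 40% is £1,326.80. Owner owes £1,676.80 (running OOP £1,676.80).
#2 (£2,837): 40% coinsurance on £2,837 = £1,134.80. OOP would hit £2,811.60 > £1,850, so the cap limits the owner to £1,850 − £1,676.80 = £173.20.

£173.20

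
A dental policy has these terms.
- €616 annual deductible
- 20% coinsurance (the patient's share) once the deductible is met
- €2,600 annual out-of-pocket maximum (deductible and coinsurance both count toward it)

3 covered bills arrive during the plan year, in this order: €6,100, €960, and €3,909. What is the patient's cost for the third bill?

Claim 1 (€6,100): €616 finishes the deductible; €5,484 goes to coinsurance; 20% of €5,484 = €1,096.80. Patient owes €1,712.80 (running OOP €1,712.80).
Claim 2 (€960): 20% coinsurance on €960 = €192. Cost to patient: €192. OOP to date €1,904.80.
Claim 3 (€3,909): deductible already satisfied, so patient's share is 20% × €3,909 = €781.80. That would push OOP to €2,686.60, over the €2,600 cap, so patient pays €2,600 − €1,904.80 = €695.20.

€695.20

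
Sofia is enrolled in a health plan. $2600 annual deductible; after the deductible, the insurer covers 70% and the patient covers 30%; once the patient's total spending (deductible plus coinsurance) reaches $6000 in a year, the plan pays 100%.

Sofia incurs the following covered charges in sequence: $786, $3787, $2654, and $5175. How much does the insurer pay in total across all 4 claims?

#1 ($786): fully absorbed by the deductible. Cost to patient: $786. OOP to date $786. Plan pays $786 − $786 = $0.
#2 ($3787): $1814 to deductible, leaving $1973; coinsurance $1973 × 30% = $591.90. Cost to patient: $2405.90. OOP to date $3191.90. Plan pays $3787 − $2405.90 = $1381.10.
#3 ($2654): deductible met; 30% of $2654 = $796.20. Patient pays $796.20; OOP now $3988.10. Insurer: $2654 − $796.20 = $1857.80.
#4 ($5175): deductible met; 30% of $5175 = $1552.50. Patient owes $1552.50 (running OOP $5540.60). Plan pays $5175 − $1552.50 = $3622.50.
Insurer total: $0 + $1381.10 + $1857.80 + $3622.50 = $6861.40.

$6861.40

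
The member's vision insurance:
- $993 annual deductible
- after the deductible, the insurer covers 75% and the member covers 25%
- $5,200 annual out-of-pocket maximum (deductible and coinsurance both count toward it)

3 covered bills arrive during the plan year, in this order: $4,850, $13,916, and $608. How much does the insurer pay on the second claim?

$10,673.25

Claim 1 — $4,850: $993 to deductible, leaving $3,857; member's 25% is $964.25. Member pays $1,957.25; OOP now $1,957.25. Plan pays $4,850 − $1,957.25 = $2,892.75.
Claim 2 — $13,916: deductible already satisfied, so member's share is 25% × $13,916 = $3,479. Adding that to $1,957.25 gives $5,436.25, past the $5,200 cap; member pays only $5,200 − $1,957.25 = $3,242.75. Plan pays $13,916 − $3,242.75 = $10,673.25.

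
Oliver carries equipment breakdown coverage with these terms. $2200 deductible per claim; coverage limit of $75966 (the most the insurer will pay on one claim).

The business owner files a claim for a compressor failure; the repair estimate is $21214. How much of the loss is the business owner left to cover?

$2200

Less the $2200 deductible: $21214 − $2200 = $19014.
That's under the $75966 cap, so the insurer reimburses the full $19014.
Business owner's share is the uncovered remainder: $21214 − $19014 = $2200.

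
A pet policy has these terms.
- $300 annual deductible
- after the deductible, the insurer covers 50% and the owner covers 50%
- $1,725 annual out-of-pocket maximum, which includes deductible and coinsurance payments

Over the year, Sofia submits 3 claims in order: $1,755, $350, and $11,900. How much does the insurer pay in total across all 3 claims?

Claim 1 ($1,755): deductible takes $300, $1,455 remains; owner's 50% is $727.50. Owner owes $1,027.50 (running OOP $1,027.50). Plan pays $1,755 − $1,027.50 = $727.50.
Claim 2 ($350): deductible met; 50% of $350 = $175. Cost to owner: $175. OOP to date $1,202.50. Plan pays $350 − $175 = $175.
Claim 3 ($11,900): 50% coinsurance on $11,900 = $5,950. OOP would hit $7,152.50 > $1,725, so the cap limits the owner to $1,725 − $1,202.50 = $522.50. Insurer: $11,900 − $522.50 = $11,377.50.
Insurer total: $727.50 + $175 + $11,377.50 = $12,280.

$12,280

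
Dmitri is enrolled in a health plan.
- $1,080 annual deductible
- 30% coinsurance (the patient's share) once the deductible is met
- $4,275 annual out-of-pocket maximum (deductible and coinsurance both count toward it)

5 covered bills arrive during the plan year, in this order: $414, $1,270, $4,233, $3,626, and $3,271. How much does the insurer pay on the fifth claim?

Bill 1, $414: all of it applies to the deductible. Patient owes $414 (running OOP $414). Plan pays $414 − $414 = $0.
Bill 2, $1,270: deductible takes $666, $604 remains; 30% of $604 = $181.20. Patient pays $847.20; OOP now $1,261.20. Insurer: $1,270 − $847.20 = $422.80.
Bill 3, $4,233: deductible met; 30% of $4,233 = $1,269.90. Patient pays $1,269.90; OOP now $2,531.10. Insurer: $4,233 − $1,269.90 = $2,963.10.
Bill 4, $3,626: deductible met; 30% of $3,626 = $1,087.80. Patient owes $1,087.80 (running OOP $3,618.90). Insurer: $3,626 − $1,087.80 = $2,538.20.
Bill 5, $3,271: 30% coinsurance on $3,271 = $981.30. OOP would hit $4,600.20 > $4,275, so the cap limits the patient to $4,275 − $3,618.90 = $656.10. Plan pays $3,271 − $656.10 = $2,614.90.

$2,614.90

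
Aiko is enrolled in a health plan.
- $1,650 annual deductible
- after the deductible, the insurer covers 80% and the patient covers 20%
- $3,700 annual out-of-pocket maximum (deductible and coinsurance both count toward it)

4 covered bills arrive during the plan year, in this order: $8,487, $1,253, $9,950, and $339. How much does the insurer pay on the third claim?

$9,518

Bill 1, $8,487: deductible takes $1,650, $6,837 remains; 20% of $6,837 = $1,367.40. Patient pays $3,017.40; OOP now $3,017.40. Insurer: $8,487 − $3,017.40 = $5,469.60.
Bill 2, $1,253: 20% coinsurance on $1,253 = $250.60. Patient pays $250.60; OOP now $3,268. Insurer: $1,253 − $250.60 = $1,002.40.
Bill 3, $9,950: 20% coinsurance on $9,950 = $1,990. That would push OOP to $5,258, over the $3,700 cap, so patient pays $3,700 − $3,268 = $432. Plan pays $9,950 − $432 = $9,518.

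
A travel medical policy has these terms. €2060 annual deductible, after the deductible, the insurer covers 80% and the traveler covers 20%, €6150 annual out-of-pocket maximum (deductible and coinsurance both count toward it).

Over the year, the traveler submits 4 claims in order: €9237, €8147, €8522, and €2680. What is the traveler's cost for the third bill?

€1025.20

#1 (€9237): deductible takes €2060, €7177 remains; coinsurance €7177 × 20% = €1435.40. Cost to traveler: €3495.40. OOP to date €3495.40.
#2 (€8147): deductible already satisfied, so traveler's share is 20% × €8147 = €1629.40. Traveler pays €1629.40; OOP now €5124.80.
#3 (€8522): deductible already satisfied, so traveler's share is 20% × €8522 = €1704.40. OOP would hit €6829.20 > €6150, so the cap limits the traveler to €6150 − €5124.80 = €1025.20.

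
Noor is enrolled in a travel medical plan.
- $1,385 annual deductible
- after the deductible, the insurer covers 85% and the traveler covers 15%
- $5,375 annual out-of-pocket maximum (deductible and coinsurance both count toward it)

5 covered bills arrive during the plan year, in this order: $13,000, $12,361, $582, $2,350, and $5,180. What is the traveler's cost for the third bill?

$87.30

#1 ($13,000): $1,385 to deductible, leaving $11,615; coinsurance $11,615 × 15% = $1,742.25. Cost to traveler: $3,127.25. OOP to date $3,127.25.
#2 ($12,361): deductible met; 15% of $12,361 = $1,854.15. Traveler pays $1,854.15; OOP now $4,981.40.
#3 ($582): deductible met; 15% of $582 = $87.30. Traveler owes $87.30 (running OOP $5,068.70).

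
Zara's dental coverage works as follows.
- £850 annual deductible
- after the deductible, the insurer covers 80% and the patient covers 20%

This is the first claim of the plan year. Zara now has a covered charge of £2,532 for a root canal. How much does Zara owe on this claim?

£1,186.40

The full £850 deductible is still open; £850 of this bill applies to it.
After the £850 deductible portion, £2,532 − £850 = £1,682 is subject to coinsurance.
Coinsurance: £1,682 × 20% = £336.40.
That puts the patient's cost at £850 + £336.40 = £1,186.40.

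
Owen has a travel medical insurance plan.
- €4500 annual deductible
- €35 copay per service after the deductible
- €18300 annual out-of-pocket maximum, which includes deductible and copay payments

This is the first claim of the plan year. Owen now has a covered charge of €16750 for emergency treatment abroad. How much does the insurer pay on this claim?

Deductible not yet touched, so the first €4500 of the bill goes to the deductible.
After the €4500 deductible portion, €16750 − €4500 = €12250 is subject to the copay.
Copay on this service: €35.
That puts the traveler's cost at €4500 + €35 = €4535 before any cap.
Year-to-date out-of-pocket becomes €0 + €4535 = €4535, still under the €18300 maximum, so no cap applies.
The plan picks up €16750 − €4535 = €12215.

€12215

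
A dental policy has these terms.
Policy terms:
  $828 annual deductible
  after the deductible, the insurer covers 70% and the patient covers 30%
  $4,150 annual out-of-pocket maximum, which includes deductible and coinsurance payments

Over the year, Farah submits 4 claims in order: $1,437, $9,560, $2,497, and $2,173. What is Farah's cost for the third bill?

$271.30

Claim 1 ($1,437): $828 to deductible, leaving $609; patient's 30% is $182.70. Patient pays $1,010.70; OOP now $1,010.70.
Claim 2 ($9,560): deductible already satisfied, so patient's share is 30% × $9,560 = $2,868. Patient pays $2,868; OOP now $3,878.70.
Claim 3 ($2,497): 30% coinsurance on $2,497 = $749.10. Adding that to $3,878.70 gives $4,627.80, past the $4,150 cap; patient pays only $4,150 − $3,878.70 = $271.30.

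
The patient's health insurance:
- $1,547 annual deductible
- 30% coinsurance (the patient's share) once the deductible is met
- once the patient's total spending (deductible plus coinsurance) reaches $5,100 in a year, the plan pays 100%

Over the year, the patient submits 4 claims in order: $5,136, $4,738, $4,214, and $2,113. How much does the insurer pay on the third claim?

$3,159.10

Claim 1 ($5,136): $1,547 to deductible, leaving $3,589; patient's 30% is $1,076.70. Patient owes $2,623.70 (running OOP $2,623.70). Plan pays $5,136 − $2,623.70 = $2,512.30.
Claim 2 ($4,738): 30% coinsurance on $4,738 = $1,421.40. Cost to patient: $1,421.40. OOP to date $4,045.10. Insurer: $4,738 − $1,421.40 = $3,316.60.
Claim 3 ($4,214): 30% coinsurance on $4,214 = $1,264.20. Adding that to $4,045.10 gives $5,309.30, past the $5,100 cap; patient pays only $5,100 − $4,045.10 = $1,054.90. Insurer: $4,214 − $1,054.90 = $3,159.10.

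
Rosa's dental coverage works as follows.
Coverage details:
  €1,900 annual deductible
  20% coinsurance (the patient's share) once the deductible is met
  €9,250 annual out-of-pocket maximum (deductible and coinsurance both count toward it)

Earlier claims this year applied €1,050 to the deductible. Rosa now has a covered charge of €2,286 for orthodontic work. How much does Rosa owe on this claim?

€1,137.20

Remaining deductible: €1,900 − €1,050 = €850.
The remaining €1,436 (= €2,286 − €850) moves to coinsurance.
Patient's 20% share of €1,436 is €287.20.
Patient responsibility before any cap: €850 + €287.20 = €1,137.20.
Cumulative spending €1,050 + €1,137.20 = €2,187.20 stays under the €9,250 maximum.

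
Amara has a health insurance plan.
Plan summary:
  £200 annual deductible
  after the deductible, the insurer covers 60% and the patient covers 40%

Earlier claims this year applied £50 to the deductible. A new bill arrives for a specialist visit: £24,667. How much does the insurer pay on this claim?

Remaining deductible: £200 − £50 = £150.
The remaining £24,517 (= £24,667 − £150) moves to coinsurance.
Coinsurance: £24,517 × 40% = £9,806.80.
Patient responsibility: £150 + £9,806.80 = £9,956.80.
The plan picks up £24,667 − £9,956.80 = £14,710.20.

£14,710.20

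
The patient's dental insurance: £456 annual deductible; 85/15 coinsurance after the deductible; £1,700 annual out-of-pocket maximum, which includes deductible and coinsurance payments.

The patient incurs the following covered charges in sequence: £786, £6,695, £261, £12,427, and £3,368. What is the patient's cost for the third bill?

£39.15

#1 (£786): £456 finishes the deductible; £330 goes to coinsurance; patient's 15% is £49.50. Patient pays £505.50; OOP now £505.50.
#2 (£6,695): deductible already satisfied, so patient's share is 15% × £6,695 = £1,004.25. Patient pays £1,004.25; OOP now £1,509.75.
#3 (£261): 15% coinsurance on £261 = £39.15. Patient pays £39.15; OOP now £1,548.90.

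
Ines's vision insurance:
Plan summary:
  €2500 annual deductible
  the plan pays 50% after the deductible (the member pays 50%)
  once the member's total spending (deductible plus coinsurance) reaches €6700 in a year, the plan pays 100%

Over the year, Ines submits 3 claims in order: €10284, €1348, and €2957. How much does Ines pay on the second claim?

€308

Claim 1 — €10284: €2500 to deductible, leaving €7784; coinsurance €7784 × 50% = €3892. Cost to member: €6392. OOP to date €6392.
Claim 2 — €1348: deductible met; 50% of €1348 = €674. OOP would hit €7066 > €6700, so the cap limits the member to €6700 − €6392 = €308.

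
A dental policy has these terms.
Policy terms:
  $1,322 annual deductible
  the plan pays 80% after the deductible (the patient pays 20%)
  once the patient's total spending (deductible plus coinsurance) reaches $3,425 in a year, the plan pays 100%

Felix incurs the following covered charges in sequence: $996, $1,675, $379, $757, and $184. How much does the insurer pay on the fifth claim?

Claim 1 ($996): all of it applies to the deductible. Patient pays $996; OOP now $996. Plan pays $996 − $996 = $0.
Claim 2 ($1,675): $326 to deductible, leaving $1,349; patient's 20% is $269.80. Patient pays $595.80; OOP now $1,591.80. Plan pays $1,675 − $595.80 = $1,079.20.
Claim 3 ($379): deductible met; 20% of $379 = $75.80. Cost to patient: $75.80. OOP to date $1,667.60. Insurer: $379 − $75.80 = $303.20.
Claim 4 ($757): deductible met; 20% of $757 = $151.40. Cost to patient: $151.40. OOP to date $1,819. Insurer: $757 − $151.40 = $605.60.
Claim 5 ($184): deductible met; 20% of $184 = $36.80. Patient pays $36.80; OOP now $1,855.80. Plan pays $184 − $36.80 = $147.20.

$147.20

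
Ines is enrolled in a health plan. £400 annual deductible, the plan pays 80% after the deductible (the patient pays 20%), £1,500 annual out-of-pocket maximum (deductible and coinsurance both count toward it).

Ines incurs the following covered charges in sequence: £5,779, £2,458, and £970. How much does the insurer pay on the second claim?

Bill 1, £5,779: £400 finishes the deductible; £5,379 goes to coinsurance; 20% of £5,379 = £1,075.80. Cost to patient: £1,475.80. OOP to date £1,475.80. Insurer: £5,779 − £1,475.80 = £4,303.20.
Bill 2, £2,458: deductible met; 20% of £2,458 = £491.60. OOP would hit £1,967.40 > £1,500, so the cap limits the patient to £1,500 − £1,475.80 = £24.20. Plan pays £2,458 − £24.20 = £2,433.80.

£2,433.80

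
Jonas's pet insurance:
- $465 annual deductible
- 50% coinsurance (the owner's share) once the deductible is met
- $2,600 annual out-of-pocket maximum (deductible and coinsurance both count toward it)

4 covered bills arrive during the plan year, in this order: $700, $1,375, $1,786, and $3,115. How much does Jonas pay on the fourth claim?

Bill 1, $700: $465 finishes the deductible; $235 goes to coinsurance; owner's 50% is $117.50. Owner pays $582.50; OOP now $582.50.
Bill 2, $1,375: deductible already satisfied, so owner's share is 50% × $1,375 = $687.50. Owner owes $687.50 (running OOP $1,270).
Bill 3, $1,786: deductible met; 50% of $1,786 = $893. Cost to owner: $893. OOP to date $2,163.
Bill 4, $3,115: deductible met; 50% of $3,115 = $1,557.50. OOP would hit $3,720.50 > $2,600, so the cap limits the owner to $2,600 − $2,163 = $437.

$437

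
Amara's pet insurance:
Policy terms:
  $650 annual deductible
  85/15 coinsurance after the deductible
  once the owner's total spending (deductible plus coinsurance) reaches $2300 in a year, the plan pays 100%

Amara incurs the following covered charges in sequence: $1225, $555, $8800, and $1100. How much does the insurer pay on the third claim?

$7480

Claim 1 — $1225: $650 to deductible, leaving $575; owner's 15% is $86.25. Owner owes $736.25 (running OOP $736.25). Plan pays $1225 − $736.25 = $488.75.
Claim 2 — $555: deductible already satisfied, so owner's share is 15% × $555 = $83.25. Owner pays $83.25; OOP now $819.50. Plan pays $555 − $83.25 = $471.75.
Claim 3 — $8800: deductible already satisfied, so owner's share is 15% × $8800 = $1320. Owner pays $1320; OOP now $2139.50. Insurer: $8800 − $1320 = $7480.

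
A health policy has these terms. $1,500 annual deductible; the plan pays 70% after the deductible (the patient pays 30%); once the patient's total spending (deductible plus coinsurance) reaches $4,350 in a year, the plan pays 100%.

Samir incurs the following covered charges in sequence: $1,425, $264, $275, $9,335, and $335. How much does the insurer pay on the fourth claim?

Bill 1, $1,425: fully absorbed by the deductible. Patient pays $1,425; OOP now $1,425. Plan pays $1,425 − $1,425 = $0.
Bill 2, $264: $75 to deductible, leaving $189; coinsurance $189 × 30% = $56.70. Cost to patient: $131.70. OOP to date $1,556.70. Plan pays $264 − $131.70 = $132.30.
Bill 3, $275: deductible already satisfied, so patient's share is 30% × $275 = $82.50. Patient pays $82.50; OOP now $1,639.20. Insurer: $275 − $82.50 = $192.50.
Bill 4, $9,335: 30% coinsurance on $9,335 = $2,800.50. That would push OOP to $4,439.70, over the $4,350 cap, so patient pays $4,350 − $1,639.20 = $2,710.80. Insurer: $9,335 − $2,710.80 = $6,624.20.

$6,624.20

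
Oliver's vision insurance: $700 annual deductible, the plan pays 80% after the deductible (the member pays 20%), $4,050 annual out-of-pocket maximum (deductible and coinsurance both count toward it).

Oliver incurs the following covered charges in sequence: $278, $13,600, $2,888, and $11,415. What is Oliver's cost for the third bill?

#1 ($278): all of it applies to the deductible. Member owes $278 (running OOP $278).
#2 ($13,600): deductible takes $422, $13,178 remains; member's 20% is $2,635.60. Member pays $3,057.60; OOP now $3,335.60.
#3 ($2,888): deductible already satisfied, so member's share is 20% × $2,888 = $577.60. Member pays $577.60; OOP now $3,913.20.

$577.60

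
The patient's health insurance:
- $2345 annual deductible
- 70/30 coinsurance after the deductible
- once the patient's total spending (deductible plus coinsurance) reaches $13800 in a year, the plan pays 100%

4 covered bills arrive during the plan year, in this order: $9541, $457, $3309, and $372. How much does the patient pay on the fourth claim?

$111.60

#1 ($9541): $2345 to deductible, leaving $7196; coinsurance $7196 × 30% = $2158.80. Patient owes $4503.80 (running OOP $4503.80).
#2 ($457): deductible already satisfied, so patient's share is 30% × $457 = $137.10. Cost to patient: $137.10. OOP to date $4640.90.
#3 ($3309): deductible met; 30% of $3309 = $992.70. Patient owes $992.70 (running OOP $5633.60).
#4 ($372): 30% coinsurance on $372 = $111.60. Cost to patient: $111.60. OOP to date $5745.20.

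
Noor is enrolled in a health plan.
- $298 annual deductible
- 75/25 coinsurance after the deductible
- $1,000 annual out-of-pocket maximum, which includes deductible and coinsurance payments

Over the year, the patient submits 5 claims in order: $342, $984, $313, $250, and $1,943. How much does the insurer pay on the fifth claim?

Claim 1 — $342: $298 to deductible, leaving $44; 25% of $44 = $11. Patient pays $309; OOP now $309. Insurer: $342 − $309 = $33.
Claim 2 — $984: deductible met; 25% of $984 = $246. Cost to patient: $246. OOP to date $555. Insurer: $984 − $246 = $738.
Claim 3 — $313: deductible met; 25% of $313 = $78.25. Patient owes $78.25 (running OOP $633.25). Insurer: $313 − $78.25 = $234.75.
Claim 4 — $250: deductible already satisfied, so patient's share is 25% × $250 = $62.50. Cost to patient: $62.50. OOP to date $695.75. Insurer: $250 − $62.50 = $187.50.
Claim 5 — $1,943: deductible already satisfied, so patient's share is 25% × $1,943 = $485.75. OOP would hit $1,181.50 > $1,000, so the cap limits the patient to $1,000 − $695.75 = $304.25. Insurer: $1,943 − $304.25 = $1,638.75.

$1,638.75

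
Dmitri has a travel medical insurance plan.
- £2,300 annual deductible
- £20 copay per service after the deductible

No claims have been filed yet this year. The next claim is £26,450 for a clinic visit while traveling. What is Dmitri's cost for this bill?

£2,320

The full £2,300 deductible is still open; £2,300 of this bill applies to it.
The remaining £24,150 (= £26,450 − £2,300) moves to the copay.
Copay on this service: £20.
That puts the traveler's cost at £2,300 + £20 = £2,320.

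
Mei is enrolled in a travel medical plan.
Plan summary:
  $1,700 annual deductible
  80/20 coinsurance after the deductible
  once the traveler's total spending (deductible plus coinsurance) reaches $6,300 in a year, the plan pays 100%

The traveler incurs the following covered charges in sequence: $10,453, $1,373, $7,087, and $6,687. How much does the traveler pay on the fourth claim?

#1 ($10,453): deductible takes $1,700, $8,753 remains; coinsurance $8,753 × 20% = $1,750.60. Cost to traveler: $3,450.60. OOP to date $3,450.60.
#2 ($1,373): deductible already satisfied, so traveler's share is 20% × $1,373 = $274.60. Cost to traveler: $274.60. OOP to date $3,725.20.
#3 ($7,087): deductible already satisfied, so traveler's share is 20% × $7,087 = $1,417.40. Traveler pays $1,417.40; OOP now $5,142.60.
#4 ($6,687): deductible already satisfied, so traveler's share is 20% × $6,687 = $1,337.40. That would push OOP to $6,480, over the $6,300 cap, so traveler pays $6,300 − $5,142.60 = $1,157.40.

$1,157.40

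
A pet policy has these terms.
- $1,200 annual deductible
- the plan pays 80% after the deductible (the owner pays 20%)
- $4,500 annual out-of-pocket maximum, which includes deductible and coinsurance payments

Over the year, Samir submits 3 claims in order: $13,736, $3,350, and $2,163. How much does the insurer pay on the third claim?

$2,040.20

Claim 1 ($13,736): $1,200 to deductible, leaving $12,536; coinsurance $12,536 × 20% = $2,507.20. Owner owes $3,707.20 (running OOP $3,707.20). Insurer: $13,736 − $3,707.20 = $10,028.80.
Claim 2 ($3,350): 20% coinsurance on $3,350 = $670. Owner owes $670 (running OOP $4,377.20). Insurer: $3,350 − $670 = $2,680.
Claim 3 ($2,163): deductible already satisfied, so owner's share is 20% × $2,163 = $432.60. Adding that to $4,377.20 gives $4,809.80, past the $4,500 cap; owner pays only $4,500 − $4,377.20 = $122.80. Plan pays $2,163 − $122.80 = $2,040.20.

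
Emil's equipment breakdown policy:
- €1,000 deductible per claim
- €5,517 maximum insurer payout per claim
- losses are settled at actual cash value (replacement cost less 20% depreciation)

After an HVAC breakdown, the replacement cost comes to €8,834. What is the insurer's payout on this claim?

Actual cash value after 20% depreciation: €8,834 × 80% = €7,067.20.
Subtract the deductible: €7,067.20 − €1,000 = €6,067.20.
€6,067.20 exceeds the €5,517 limit, so the insurer pays the limit: €5,517.

€5,517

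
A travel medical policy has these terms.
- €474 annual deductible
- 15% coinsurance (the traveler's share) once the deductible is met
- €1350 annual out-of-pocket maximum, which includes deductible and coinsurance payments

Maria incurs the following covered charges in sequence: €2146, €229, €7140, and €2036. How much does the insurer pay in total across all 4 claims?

Claim 1 — €2146: deductible takes €474, €1672 remains; coinsurance €1672 × 15% = €250.80. Cost to traveler: €724.80. OOP to date €724.80. Plan pays €2146 − €724.80 = €1421.20.
Claim 2 — €229: deductible met; 15% of €229 = €34.35. Traveler owes €34.35 (running OOP €759.15). Plan pays €229 − €34.35 = €194.65.
Claim 3 — €7140: deductible met; 15% of €7140 = €1071. OOP would hit €1830.15 > €1350, so the cap limits the traveler to €1350 − €759.15 = €590.85. Insurer: €7140 − €590.85 = €6549.15.
Claim 4 — €2036: deductible met; 15% of €2036 = €305.40. That would push OOP to €1655.40, over the €1350 cap, so traveler pays €1350 − €1350 = €0. Plan pays €2036 − €0 = €2036.
Insurer total: €1421.20 + €194.65 + €6549.15 + €2036 = €10201.

€10201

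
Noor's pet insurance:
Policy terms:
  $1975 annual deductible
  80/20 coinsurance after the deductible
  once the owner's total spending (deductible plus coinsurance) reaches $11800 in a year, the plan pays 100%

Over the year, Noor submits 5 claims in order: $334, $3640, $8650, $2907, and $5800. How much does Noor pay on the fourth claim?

Claim 1 — $334: fully absorbed by the deductible. Owner pays $334; OOP now $334.
Claim 2 — $3640: deductible takes $1641, $1999 remains; 20% of $1999 = $399.80. Owner pays $2040.80; OOP now $2374.80.
Claim 3 — $8650: deductible already satisfied, so owner's share is 20% × $8650 = $1730. Cost to owner: $1730. OOP to date $4104.80.
Claim 4 — $2907: deductible met; 20% of $2907 = $581.40. Owner pays $581.40; OOP now $4686.20.

$581.40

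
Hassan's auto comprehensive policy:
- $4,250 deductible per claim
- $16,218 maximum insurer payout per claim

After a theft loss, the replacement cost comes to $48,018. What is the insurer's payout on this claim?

After the deductible, $48,018 − $4,250 = $43,768 remains.
$43,768 exceeds the $16,218 limit, so the insurer pays the limit: $16,218.

$16,218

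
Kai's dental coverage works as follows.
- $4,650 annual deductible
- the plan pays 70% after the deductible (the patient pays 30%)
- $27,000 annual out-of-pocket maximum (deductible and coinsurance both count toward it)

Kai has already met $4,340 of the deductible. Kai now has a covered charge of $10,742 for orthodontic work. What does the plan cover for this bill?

$7,302.40

$4,340 of the $4,650 deductible is already met, leaving $310.
That leaves $10,742 − $310 = $10,432 for coinsurance.
Patient's 30% share of $10,432 is $3,129.60.
That puts the patient's cost at $310 + $3,129.60 = $3,439.60 before any cap.
Year-to-date out-of-pocket becomes $4,340 + $3,439.60 = $7,779.60, still under the $27,000 maximum, so no cap applies.
Insurer pays the balance: $10,742 − $3,439.60 = $7,302.40.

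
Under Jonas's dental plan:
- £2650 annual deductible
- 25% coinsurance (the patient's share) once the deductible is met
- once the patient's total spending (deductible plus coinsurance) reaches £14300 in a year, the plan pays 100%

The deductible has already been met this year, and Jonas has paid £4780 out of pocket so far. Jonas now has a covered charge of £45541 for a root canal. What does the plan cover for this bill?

With the deductible met, the entire £45541 is subject to coinsurance.
Patient's 25% share of £45541 is £11385.25.
Adding £11385.25 to the £4780 already spent would give £16165.25, which exceeds the £14300 cap; the patient pays just £14300 − £4780 = £9520.
The plan picks up £45541 − £9520 = £36021.

£36021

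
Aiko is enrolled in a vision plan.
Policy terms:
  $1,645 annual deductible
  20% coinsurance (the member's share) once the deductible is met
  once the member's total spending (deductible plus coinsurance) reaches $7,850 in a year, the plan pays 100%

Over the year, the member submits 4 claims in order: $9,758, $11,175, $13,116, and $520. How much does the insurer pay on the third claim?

$10,768.60

Claim 1 ($9,758): deductible takes $1,645, $8,113 remains; 20% of $8,113 = $1,622.60. Cost to member: $3,267.60. OOP to date $3,267.60. Plan pays $9,758 − $3,267.60 = $6,490.40.
Claim 2 ($11,175): 20% coinsurance on $11,175 = $2,235. Member owes $2,235 (running OOP $5,502.60). Insurer: $11,175 − $2,235 = $8,940.
Claim 3 ($13,116): deductible met; 20% of $13,116 = $2,623.20. That would push OOP to $8,125.80, over the $7,850 cap, so member pays $7,850 − $5,502.60 = $2,347.40. Insurer: $13,116 − $2,347.40 = $10,768.60.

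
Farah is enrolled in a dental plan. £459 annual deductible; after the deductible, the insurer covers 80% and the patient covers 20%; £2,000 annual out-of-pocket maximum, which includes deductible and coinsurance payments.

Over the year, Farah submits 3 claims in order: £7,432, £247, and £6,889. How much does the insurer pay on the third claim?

Claim 1 (£7,432): £459 finishes the deductible; £6,973 goes to coinsurance; 20% of £6,973 = £1,394.60. Patient pays £1,853.60; OOP now £1,853.60. Insurer: £7,432 − £1,853.60 = £5,578.40.
Claim 2 (£247): 20% coinsurance on £247 = £49.40. Patient pays £49.40; OOP now £1,903. Insurer: £247 − £49.40 = £197.60.
Claim 3 (£6,889): deductible met; 20% of £6,889 = £1,377.80. Adding that to £1,903 gives £3,280.80, past the £2,000 cap; patient pays only £2,000 − £1,903 = £97. Plan pays £6,889 − £97 = £6,792.

£6,792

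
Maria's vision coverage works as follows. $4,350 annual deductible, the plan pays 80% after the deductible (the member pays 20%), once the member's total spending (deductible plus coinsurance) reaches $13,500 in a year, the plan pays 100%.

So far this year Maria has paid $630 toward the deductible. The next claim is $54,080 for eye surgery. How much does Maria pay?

$12,870

Remaining deductible: $4,350 − $630 = $3,720.
After the $3,720 deductible portion, $54,080 − $3,720 = $50,360 is subject to coinsurance.
Coinsurance: $50,360 × 20% = $10,072.
That puts the member's cost at $3,720 + $10,072 = $13,792 before any cap.
Adding $13,792 to the $630 already spent would give $14,422, which exceeds the $13,500 cap; the member pays just $13,500 − $630 = $12,870.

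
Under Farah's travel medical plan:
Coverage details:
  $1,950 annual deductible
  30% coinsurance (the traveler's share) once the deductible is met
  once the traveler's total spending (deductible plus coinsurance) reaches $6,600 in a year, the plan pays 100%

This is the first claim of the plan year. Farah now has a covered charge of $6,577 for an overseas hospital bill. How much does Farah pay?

The full $1,950 deductible is still open; $1,950 of this bill applies to it.
After the $1,950 deductible portion, $6,577 − $1,950 = $4,627 is subject to coinsurance.
30% of $4,627 = $1,388.10 falls to the traveler.
That puts the traveler's cost at $1,950 + $1,388.10 = $3,338.10 before any cap.
Year-to-date out-of-pocket becomes $0 + $3,338.10 = $3,338.10, still under the $6,600 maximum, so no cap applies.

$3,338.10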